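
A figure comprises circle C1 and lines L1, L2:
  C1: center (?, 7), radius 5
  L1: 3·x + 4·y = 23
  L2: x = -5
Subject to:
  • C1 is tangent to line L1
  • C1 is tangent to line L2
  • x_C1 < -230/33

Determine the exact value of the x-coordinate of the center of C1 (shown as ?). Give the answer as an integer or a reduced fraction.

1. [C1‖L1]  x_C1² + (10/3)x_C1 − 200/3 = 0  ⇒  x_C1 = -10 or 20/3
2. [C1‖L2]  x_C1² + 10x_C1 = 0  ⇒  x_C1 = -10 or 0

-10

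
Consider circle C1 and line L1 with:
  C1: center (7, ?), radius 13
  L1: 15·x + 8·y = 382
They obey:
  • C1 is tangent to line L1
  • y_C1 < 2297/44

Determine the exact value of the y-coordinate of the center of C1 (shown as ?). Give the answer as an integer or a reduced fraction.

7

1. [C1‖L1]  y_C1² − (277/4)y_C1 + 1743/4 = 0  ⇒  y_C1 = 7 or 249/4
2. given y_C1 < 2297/44: keep 7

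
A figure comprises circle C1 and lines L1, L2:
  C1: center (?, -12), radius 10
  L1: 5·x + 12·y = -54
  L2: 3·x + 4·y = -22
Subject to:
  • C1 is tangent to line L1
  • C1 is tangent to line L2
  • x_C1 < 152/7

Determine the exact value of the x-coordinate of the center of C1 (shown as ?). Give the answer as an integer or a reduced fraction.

1. [C1‖L1]  x_C1² − 36x_C1 − 352 = 0  ⇒  x_C1 = -8 or 44
2. [C1‖L2]  x_C1² − (52/3)x_C1 − 608/3 = 0  ⇒  x_C1 = -8 or 76/3

-8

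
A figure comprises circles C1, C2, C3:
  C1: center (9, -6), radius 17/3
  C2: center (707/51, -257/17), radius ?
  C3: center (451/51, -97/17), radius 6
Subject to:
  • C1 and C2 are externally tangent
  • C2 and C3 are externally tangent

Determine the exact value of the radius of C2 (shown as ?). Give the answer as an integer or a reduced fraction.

14/3

1. [ext C1·C2]  r_C2² + (34/3)r_C2 − 224/3 = 0  ⇒  r_C2 = 14/3 (r>0 drops 1)
2. [ext C2·C3]  r_C2² + 12r_C2 − 700/9 = 0  ⇒  r_C2 = 14/3 (r>0 drops 1)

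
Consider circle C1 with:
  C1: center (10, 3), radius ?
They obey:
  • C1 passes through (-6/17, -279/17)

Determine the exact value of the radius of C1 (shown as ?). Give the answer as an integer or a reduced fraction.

1. [C1∋P]  r_C1² − 484 = 0  ⇒  r_C1 = 22 (r>0 drops 1)

22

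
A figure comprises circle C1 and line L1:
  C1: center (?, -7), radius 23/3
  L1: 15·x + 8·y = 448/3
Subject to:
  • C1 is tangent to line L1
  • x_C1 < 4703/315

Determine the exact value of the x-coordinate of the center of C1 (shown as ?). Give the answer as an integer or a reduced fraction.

1. [C1‖L1]  x_C1² − (1232/45)x_C1 + 1007/9 = 0  ⇒  x_C1 = 5 or 1007/45
2. given x_C1 < 4703/315: keep 5

5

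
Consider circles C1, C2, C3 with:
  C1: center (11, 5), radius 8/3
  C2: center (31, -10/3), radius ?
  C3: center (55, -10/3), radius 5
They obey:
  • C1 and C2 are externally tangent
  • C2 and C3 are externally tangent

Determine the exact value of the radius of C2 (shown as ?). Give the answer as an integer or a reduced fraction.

19

1. [ext C1·C2]  r_C2² + (16/3)r_C2 − 1387/3 = 0  ⇒  r_C2 = 19 (r>0 drops 1)
2. [ext C2·C3]  r_C2² + 10r_C2 − 551 = 0  ⇒  r_C2 = 19 (r>0 drops 1)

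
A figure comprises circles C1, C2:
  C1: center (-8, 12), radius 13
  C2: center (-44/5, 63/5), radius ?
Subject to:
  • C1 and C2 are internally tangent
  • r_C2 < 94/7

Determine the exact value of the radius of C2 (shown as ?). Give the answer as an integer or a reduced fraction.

1. [int C1,C2]  r_C2² − 26r_C2 + 168 = 0  ⇒  r_C2 = 12 or 14
2. given r_C2 < 94/7: keep 12

12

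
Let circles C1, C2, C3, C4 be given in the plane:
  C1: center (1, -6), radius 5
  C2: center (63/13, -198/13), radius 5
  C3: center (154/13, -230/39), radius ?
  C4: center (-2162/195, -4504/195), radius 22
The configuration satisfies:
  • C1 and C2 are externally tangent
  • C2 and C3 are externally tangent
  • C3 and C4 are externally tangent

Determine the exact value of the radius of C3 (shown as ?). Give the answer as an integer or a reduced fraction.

1. [ext C2·C3]  r_C3² + 10r_C3 − 1000/9 = 0  ⇒  r_C3 = 20/3 (r>0 drops 1)
2. [ext C3·C4]  r_C3² + 44r_C3 − 3040/9 = 0  ⇒  r_C3 = 20/3 (r>0 drops 1)

20/3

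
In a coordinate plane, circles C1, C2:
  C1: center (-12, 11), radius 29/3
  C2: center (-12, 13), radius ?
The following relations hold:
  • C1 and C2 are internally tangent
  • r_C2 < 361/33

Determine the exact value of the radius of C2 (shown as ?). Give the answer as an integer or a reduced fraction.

23/3

1. [int C1,C2]  r_C2² − (58/3)r_C2 + 805/9 = 0  ⇒  r_C2 = 23/3 or 35/3
2. given r_C2 < 361/33: keep 23/3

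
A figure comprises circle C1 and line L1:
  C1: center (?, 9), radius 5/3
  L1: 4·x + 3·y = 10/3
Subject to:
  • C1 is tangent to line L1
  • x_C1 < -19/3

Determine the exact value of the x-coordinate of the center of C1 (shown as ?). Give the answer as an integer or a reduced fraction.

-8

1. [C1‖L1]  x_C1² + (71/6)x_C1 + 92/3 = 0  ⇒  x_C1 = -8 or -23/6
2. given x_C1 < -19/3: keep -8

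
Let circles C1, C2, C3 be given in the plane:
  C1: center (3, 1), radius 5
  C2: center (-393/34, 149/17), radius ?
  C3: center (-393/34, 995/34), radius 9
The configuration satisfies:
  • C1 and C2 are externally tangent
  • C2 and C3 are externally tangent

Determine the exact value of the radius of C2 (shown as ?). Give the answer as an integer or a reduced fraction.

1. [ext C1·C2]  r_C2² + 10r_C2 − 989/4 = 0  ⇒  r_C2 = 23/2 (r>0 drops 1)
2. [ext C2·C3]  r_C2² + 18r_C2 − 1357/4 = 0  ⇒  r_C2 = 23/2 (r>0 drops 1)

23/2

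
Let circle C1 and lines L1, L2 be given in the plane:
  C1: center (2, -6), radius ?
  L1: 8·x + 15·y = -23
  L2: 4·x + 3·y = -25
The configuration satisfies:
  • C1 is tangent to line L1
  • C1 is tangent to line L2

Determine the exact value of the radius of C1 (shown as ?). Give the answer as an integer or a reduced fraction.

1. [C1‖L1]  r_C1² − 9 = 0  ⇒  r_C1 = 3 (r>0 drops 1)
2. [C1‖L2]  r_C1² − 9 = 0  ⇒  r_C1 = 3 (r>0 drops 1)

3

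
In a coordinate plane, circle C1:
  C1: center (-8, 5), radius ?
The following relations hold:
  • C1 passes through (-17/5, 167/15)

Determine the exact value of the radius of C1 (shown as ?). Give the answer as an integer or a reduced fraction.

1. [C1∋P]  r_C1² − 529/9 = 0  ⇒  r_C1 = 23/3 (r>0 drops 1)

23/3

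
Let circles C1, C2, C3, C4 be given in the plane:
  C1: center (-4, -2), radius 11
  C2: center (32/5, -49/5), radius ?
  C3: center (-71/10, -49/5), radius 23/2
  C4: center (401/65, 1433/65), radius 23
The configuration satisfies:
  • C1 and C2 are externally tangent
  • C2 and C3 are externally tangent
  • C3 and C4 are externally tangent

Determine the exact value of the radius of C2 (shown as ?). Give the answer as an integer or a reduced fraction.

2

1. [ext C1·C2]  r_C2² + 22r_C2 − 48 = 0  ⇒  r_C2 = 2 (r>0 drops 1)
2. [ext C2·C3]  r_C2² + 23r_C2 − 50 = 0  ⇒  r_C2 = 2 (r>0 drops 1)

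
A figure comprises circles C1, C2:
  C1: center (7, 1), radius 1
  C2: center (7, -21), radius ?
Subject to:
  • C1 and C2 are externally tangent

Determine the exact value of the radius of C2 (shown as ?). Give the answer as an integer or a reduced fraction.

21

1. [ext C1·C2]  r_C2² + 2r_C2 − 483 = 0  ⇒  r_C2 = 21 (r>0 drops 1)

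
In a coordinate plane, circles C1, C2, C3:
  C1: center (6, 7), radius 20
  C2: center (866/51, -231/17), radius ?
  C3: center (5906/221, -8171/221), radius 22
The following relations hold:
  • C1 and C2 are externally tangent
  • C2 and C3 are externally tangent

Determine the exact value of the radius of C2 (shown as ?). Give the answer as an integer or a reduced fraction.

1. [ext C1·C2]  r_C2² + 40r_C2 − 1300/9 = 0  ⇒  r_C2 = 10/3 (r>0 drops 1)
2. [ext C2·C3]  r_C2² + 44r_C2 − 1420/9 = 0  ⇒  r_C2 = 10/3 (r>0 drops 1)

10/3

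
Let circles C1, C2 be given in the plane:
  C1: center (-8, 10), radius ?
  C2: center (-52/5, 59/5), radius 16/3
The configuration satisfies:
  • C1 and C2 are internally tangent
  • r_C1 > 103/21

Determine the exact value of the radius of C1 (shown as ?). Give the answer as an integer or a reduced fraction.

1. [int C1,C2]  r_C1² − (32/3)r_C1 + 175/9 = 0  ⇒  r_C1 = 7/3 or 25/3
2. given r_C1 > 103/21: keep 25/3

25/3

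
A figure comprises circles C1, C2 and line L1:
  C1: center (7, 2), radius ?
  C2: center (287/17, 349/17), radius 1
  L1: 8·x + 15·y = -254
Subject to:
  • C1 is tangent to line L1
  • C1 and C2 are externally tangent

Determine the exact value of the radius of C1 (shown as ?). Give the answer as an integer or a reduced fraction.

20

1. [C1‖L1]  r_C1² − 400 = 0  ⇒  r_C1 = 20 (r>0 drops 1)
2. [ext C1·C2]  r_C1² + 2r_C1 − 440 = 0  ⇒  r_C1 = 20 (r>0 drops 1)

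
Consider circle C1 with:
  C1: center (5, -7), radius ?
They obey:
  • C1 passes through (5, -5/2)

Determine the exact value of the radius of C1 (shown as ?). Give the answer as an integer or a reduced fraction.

9/2

1. [C1∋P]  r_C1² − 81/4 = 0  ⇒  r_C1 = 9/2 (r>0 drops 1)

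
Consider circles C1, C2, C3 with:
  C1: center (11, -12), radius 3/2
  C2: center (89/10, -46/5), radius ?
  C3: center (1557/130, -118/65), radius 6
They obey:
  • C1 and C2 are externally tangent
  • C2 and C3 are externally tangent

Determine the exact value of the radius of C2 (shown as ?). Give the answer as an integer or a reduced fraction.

1. [ext C1·C2]  r_C2² + 3r_C2 − 10 = 0  ⇒  r_C2 = 2 (r>0 drops 1)
2. [ext C2·C3]  r_C2² + 12r_C2 − 28 = 0  ⇒  r_C2 = 2 (r>0 drops 1)

2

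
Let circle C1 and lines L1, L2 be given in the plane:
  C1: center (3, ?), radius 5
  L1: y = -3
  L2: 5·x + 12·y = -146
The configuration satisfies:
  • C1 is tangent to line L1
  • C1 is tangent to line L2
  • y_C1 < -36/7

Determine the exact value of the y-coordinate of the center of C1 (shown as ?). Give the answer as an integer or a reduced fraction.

-8

1. [C1‖L1]  y_C1² + 6y_C1 − 16 = 0  ⇒  y_C1 = -8 or 2
2. [C1‖L2]  y_C1² + (161/6)y_C1 + 452/3 = 0  ⇒  y_C1 = -113/6 or -8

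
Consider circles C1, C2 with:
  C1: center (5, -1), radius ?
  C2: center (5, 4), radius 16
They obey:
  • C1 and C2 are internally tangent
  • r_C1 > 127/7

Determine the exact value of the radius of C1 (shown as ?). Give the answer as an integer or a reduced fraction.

21

1. [int C1,C2]  r_C1² − 32r_C1 + 231 = 0  ⇒  r_C1 = 11 or 21
2. given r_C1 > 127/7: keep 21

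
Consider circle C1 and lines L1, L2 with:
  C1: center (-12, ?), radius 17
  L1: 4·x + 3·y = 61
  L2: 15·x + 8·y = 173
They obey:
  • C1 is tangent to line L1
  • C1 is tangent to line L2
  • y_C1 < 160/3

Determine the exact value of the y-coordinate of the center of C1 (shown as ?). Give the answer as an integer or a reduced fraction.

8

1. [C1‖L1]  y_C1² − (218/3)y_C1 + 1552/3 = 0  ⇒  y_C1 = 8 or 194/3
2. [C1‖L2]  y_C1² − (353/4)y_C1 + 642 = 0  ⇒  y_C1 = 8 or 321/4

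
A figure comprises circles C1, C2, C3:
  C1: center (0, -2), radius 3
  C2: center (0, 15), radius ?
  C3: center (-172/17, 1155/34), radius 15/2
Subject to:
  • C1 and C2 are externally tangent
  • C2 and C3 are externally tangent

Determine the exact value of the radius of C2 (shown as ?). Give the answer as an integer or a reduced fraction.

14

1. [ext C1·C2]  r_C2² + 6r_C2 − 280 = 0  ⇒  r_C2 = 14 (r>0 drops 1)
2. [ext C2·C3]  r_C2² + 15r_C2 − 406 = 0  ⇒  r_C2 = 14 (r>0 drops 1)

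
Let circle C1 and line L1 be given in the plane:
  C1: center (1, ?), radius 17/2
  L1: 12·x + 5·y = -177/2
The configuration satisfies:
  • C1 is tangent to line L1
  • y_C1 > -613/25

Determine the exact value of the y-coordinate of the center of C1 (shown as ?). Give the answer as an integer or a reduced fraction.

2

1. [C1‖L1]  y_C1² + (201/5)y_C1 − 422/5 = 0  ⇒  y_C1 = -211/5 or 2
2. given y_C1 > -613/25: keep 2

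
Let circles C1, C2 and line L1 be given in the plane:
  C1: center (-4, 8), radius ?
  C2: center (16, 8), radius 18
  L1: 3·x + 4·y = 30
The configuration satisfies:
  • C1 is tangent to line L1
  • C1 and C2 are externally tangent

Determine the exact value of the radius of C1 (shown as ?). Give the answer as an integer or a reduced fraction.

1. [C1‖L1]  r_C1² − 4 = 0  ⇒  r_C1 = 2 (r>0 drops 1)
2. [ext C1·C2]  r_C1² + 36r_C1 − 76 = 0  ⇒  r_C1 = 2 (r>0 drops 1)

2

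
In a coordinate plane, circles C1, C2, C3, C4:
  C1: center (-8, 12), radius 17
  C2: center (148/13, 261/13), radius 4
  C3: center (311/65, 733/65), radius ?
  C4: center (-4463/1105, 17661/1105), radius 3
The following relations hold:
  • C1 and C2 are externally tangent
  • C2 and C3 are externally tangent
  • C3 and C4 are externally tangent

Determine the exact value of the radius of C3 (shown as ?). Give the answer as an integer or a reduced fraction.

1. [ext C2·C3]  r_C3² + 8r_C3 − 105 = 0  ⇒  r_C3 = 7 (r>0 drops 1)
2. [ext C3·C4]  r_C3² + 6r_C3 − 91 = 0  ⇒  r_C3 = 7 (r>0 drops 1)

7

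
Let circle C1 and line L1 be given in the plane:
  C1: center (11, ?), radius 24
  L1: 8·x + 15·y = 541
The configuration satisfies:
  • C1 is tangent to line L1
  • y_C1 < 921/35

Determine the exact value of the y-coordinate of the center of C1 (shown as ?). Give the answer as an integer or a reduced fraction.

1. [C1‖L1]  y_C1² − (302/5)y_C1 + 861/5 = 0  ⇒  y_C1 = 3 or 287/5
2. given y_C1 < 921/35: keep 3

3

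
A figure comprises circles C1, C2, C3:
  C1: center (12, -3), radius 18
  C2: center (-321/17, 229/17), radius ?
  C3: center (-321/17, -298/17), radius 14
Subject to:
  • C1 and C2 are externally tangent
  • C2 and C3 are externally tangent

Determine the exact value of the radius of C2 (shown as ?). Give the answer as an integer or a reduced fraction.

17

1. [ext C1·C2]  r_C2² + 36r_C2 − 901 = 0  ⇒  r_C2 = 17 (r>0 drops 1)
2. [ext C2·C3]  r_C2² + 28r_C2 − 765 = 0  ⇒  r_C2 = 17 (r>0 drops 1)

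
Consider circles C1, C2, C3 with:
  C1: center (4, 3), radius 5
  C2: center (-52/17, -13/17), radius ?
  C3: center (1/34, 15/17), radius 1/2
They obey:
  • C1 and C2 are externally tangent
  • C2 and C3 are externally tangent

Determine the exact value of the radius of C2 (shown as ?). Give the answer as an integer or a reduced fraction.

3

1. [ext C1·C2]  r_C2² + 10r_C2 − 39 = 0  ⇒  r_C2 = 3 (r>0 drops 1)
2. [ext C2·C3]  r_C2² + 1r_C2 − 12 = 0  ⇒  r_C2 = 3 (r>0 drops 1)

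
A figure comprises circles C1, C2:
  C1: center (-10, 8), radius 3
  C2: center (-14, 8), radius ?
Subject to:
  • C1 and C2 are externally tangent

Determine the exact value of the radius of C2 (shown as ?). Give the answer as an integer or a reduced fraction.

1

1. [ext C1·C2]  r_C2² + 6r_C2 − 7 = 0  ⇒  r_C2 = 1 (r>0 drops 1)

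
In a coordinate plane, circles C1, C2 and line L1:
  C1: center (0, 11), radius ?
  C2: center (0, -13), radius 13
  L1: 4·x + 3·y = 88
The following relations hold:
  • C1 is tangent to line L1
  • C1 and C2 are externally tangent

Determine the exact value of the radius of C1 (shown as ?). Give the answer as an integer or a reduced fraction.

1. [C1‖L1]  r_C1² − 121 = 0  ⇒  r_C1 = 11 (r>0 drops 1)
2. [ext C1·C2]  r_C1² + 26r_C1 − 407 = 0  ⇒  r_C1 = 11 (r>0 drops 1)

11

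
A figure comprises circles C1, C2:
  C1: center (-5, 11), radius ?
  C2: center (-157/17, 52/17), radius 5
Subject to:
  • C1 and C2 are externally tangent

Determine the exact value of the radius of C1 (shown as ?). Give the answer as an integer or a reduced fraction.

1. [ext C1·C2]  r_C1² + 10r_C1 − 56 = 0  ⇒  r_C1 = 4 (r>0 drops 1)

4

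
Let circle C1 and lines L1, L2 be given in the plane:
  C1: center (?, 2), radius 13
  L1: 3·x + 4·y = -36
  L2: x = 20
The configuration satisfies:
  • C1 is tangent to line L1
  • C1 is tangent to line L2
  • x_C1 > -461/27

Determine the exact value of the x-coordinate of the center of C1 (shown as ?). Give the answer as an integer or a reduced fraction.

7

1. [C1‖L1]  x_C1² + (88/3)x_C1 − 763/3 = 0  ⇒  x_C1 = -109/3 or 7
2. [C1‖L2]  x_C1² − 40x_C1 + 231 = 0  ⇒  x_C1 = 7 or 33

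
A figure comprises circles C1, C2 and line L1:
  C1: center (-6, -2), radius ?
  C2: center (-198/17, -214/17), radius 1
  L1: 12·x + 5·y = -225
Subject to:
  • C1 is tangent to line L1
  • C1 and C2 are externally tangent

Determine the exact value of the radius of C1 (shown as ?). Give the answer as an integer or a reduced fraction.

1. [C1‖L1]  r_C1² − 121 = 0  ⇒  r_C1 = 11 (r>0 drops 1)
2. [ext C1·C2]  r_C1² + 2r_C1 − 143 = 0  ⇒  r_C1 = 11 (r>0 drops 1)

11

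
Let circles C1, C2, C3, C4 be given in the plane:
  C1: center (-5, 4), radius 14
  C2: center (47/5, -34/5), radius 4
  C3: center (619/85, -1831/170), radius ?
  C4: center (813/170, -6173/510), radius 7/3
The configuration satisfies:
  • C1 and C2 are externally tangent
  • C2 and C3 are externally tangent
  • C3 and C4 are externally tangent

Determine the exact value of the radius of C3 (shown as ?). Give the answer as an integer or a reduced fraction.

1/2

1. [ext C2·C3]  r_C3² + 8r_C3 − 17/4 = 0  ⇒  r_C3 = 1/2 (r>0 drops 1)
2. [ext C3·C4]  r_C3² + (14/3)r_C3 − 31/12 = 0  ⇒  r_C3 = 1/2 (r>0 drops 1)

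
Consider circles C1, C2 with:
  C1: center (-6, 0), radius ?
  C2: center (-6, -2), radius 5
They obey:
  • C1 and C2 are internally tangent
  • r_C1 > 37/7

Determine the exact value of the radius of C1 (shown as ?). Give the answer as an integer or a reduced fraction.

1. [int C1,C2]  r_C1² − 10r_C1 + 21 = 0  ⇒  r_C1 = 3 or 7
2. given r_C1 > 37/7: keep 7

7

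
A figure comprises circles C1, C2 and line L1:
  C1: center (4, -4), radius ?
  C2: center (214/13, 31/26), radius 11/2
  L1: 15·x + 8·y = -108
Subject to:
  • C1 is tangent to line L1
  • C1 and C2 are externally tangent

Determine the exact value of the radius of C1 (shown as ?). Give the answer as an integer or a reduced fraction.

8

1. [C1‖L1]  r_C1² − 64 = 0  ⇒  r_C1 = 8 (r>0 drops 1)
2. [ext C1·C2]  r_C1² + 11r_C1 − 152 = 0  ⇒  r_C1 = 8 (r>0 drops 1)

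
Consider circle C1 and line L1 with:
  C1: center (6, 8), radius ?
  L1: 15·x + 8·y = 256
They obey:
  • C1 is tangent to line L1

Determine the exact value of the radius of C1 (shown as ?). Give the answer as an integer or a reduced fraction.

1. [C1‖L1]  r_C1² − 36 = 0  ⇒  r_C1 = 6 (r>0 drops 1)

6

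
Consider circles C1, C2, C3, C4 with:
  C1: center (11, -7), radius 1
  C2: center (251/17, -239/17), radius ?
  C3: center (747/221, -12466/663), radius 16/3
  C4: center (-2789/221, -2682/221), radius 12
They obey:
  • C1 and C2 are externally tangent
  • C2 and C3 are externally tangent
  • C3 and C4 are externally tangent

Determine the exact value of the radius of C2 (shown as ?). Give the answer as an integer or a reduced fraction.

1. [ext C1·C2]  r_C2² + 2r_C2 − 63 = 0  ⇒  r_C2 = 7 (r>0 drops 1)
2. [ext C2·C3]  r_C2² + (32/3)r_C2 − 371/3 = 0  ⇒  r_C2 = 7 (r>0 drops 1)

7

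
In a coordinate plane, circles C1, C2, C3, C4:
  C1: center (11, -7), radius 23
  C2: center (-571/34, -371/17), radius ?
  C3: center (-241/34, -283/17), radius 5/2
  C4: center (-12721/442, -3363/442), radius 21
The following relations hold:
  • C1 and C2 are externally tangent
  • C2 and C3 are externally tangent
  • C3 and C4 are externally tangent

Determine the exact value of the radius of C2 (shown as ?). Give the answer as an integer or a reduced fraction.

1. [ext C1·C2]  r_C2² + 46r_C2 − 1853/4 = 0  ⇒  r_C2 = 17/2 (r>0 drops 1)
2. [ext C2·C3]  r_C2² + 5r_C2 − 459/4 = 0  ⇒  r_C2 = 17/2 (r>0 drops 1)

17/2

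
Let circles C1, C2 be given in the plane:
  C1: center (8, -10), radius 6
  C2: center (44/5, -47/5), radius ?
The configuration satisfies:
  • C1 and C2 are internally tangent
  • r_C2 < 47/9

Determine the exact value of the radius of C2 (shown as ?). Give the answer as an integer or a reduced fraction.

5

1. [int C1,C2]  r_C2² − 12r_C2 + 35 = 0  ⇒  r_C2 = 5 or 7
2. given r_C2 < 47/9: keep 5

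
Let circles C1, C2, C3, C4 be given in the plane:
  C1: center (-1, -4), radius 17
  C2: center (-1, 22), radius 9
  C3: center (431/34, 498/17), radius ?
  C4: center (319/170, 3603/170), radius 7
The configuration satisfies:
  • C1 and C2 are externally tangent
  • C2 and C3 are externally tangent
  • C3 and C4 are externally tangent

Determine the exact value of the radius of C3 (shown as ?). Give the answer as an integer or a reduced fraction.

13/2

1. [ext C2·C3]  r_C3² + 18r_C3 − 637/4 = 0  ⇒  r_C3 = 13/2 (r>0 drops 1)
2. [ext C3·C4]  r_C3² + 14r_C3 − 533/4 = 0  ⇒  r_C3 = 13/2 (r>0 drops 1)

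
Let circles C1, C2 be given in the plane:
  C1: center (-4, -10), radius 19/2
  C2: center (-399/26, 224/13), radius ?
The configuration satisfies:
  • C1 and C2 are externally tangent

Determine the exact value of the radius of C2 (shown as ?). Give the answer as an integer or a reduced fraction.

20

1. [ext C1·C2]  r_C2² + 19r_C2 − 780 = 0  ⇒  r_C2 = 20 (r>0 drops 1)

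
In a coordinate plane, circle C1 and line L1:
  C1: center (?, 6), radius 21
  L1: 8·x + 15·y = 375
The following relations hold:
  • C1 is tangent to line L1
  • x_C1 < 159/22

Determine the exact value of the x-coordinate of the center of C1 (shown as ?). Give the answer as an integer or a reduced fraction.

-9

1. [C1‖L1]  x_C1² − (285/4)x_C1 − 2889/4 = 0  ⇒  x_C1 = -9 or 321/4
2. given x_C1 < 159/22: keep -9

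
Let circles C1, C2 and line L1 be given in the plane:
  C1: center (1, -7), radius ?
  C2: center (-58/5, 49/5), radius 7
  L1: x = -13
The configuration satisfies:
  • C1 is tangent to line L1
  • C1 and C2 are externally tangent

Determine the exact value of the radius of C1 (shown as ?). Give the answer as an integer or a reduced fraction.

14

1. [C1‖L1]  r_C1² − 196 = 0  ⇒  r_C1 = 14 (r>0 drops 1)
2. [ext C1·C2]  r_C1² + 14r_C1 − 392 = 0  ⇒  r_C1 = 14 (r>0 drops 1)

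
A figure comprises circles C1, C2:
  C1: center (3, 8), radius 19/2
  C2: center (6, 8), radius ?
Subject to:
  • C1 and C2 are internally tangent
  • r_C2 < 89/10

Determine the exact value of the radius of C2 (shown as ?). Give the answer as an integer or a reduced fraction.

13/2

1. [int C1,C2]  r_C2² − 19r_C2 + 325/4 = 0  ⇒  r_C2 = 13/2 or 25/2
2. given r_C2 < 89/10: keep 13/2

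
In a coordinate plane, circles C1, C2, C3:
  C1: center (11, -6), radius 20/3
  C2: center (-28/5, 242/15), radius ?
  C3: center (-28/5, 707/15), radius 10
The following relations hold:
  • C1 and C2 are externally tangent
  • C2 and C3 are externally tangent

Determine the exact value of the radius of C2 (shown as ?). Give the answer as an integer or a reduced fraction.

21

1. [ext C1·C2]  r_C2² + (40/3)r_C2 − 721 = 0  ⇒  r_C2 = 21 (r>0 drops 1)
2. [ext C2·C3]  r_C2² + 20r_C2 − 861 = 0  ⇒  r_C2 = 21 (r>0 drops 1)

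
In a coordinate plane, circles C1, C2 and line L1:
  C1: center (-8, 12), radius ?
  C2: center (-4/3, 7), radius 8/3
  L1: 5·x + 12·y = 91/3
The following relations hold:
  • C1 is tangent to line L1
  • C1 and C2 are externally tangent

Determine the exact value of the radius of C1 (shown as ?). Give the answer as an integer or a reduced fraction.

17/3

1. [C1‖L1]  r_C1² − 289/9 = 0  ⇒  r_C1 = 17/3 (r>0 drops 1)
2. [ext C1·C2]  r_C1² + (16/3)r_C1 − 187/3 = 0  ⇒  r_C1 = 17/3 (r>0 drops 1)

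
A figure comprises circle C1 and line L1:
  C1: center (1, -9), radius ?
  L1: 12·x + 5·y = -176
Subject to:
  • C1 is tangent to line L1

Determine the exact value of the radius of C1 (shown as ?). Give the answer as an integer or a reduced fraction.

11

1. [C1‖L1]  r_C1² − 121 = 0  ⇒  r_C1 = 11 (r>0 drops 1)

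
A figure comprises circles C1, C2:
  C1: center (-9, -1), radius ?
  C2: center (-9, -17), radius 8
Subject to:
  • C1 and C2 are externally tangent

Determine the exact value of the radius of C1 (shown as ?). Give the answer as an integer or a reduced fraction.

1. [ext C1·C2]  r_C1² + 16r_C1 − 192 = 0  ⇒  r_C1 = 8 (r>0 drops 1)

8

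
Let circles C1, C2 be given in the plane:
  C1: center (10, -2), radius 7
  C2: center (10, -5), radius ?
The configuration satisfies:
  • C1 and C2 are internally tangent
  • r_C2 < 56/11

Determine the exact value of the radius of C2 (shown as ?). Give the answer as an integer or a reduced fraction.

1. [int C1,C2]  r_C2² − 14r_C2 + 40 = 0  ⇒  r_C2 = 4 or 10
2. given r_C2 < 56/11: keep 4

4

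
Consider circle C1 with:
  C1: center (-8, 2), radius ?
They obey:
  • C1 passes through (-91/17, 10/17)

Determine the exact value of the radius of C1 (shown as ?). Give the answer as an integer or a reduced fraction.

1. [C1∋P]  r_C1² − 9 = 0  ⇒  r_C1 = 3 (r>0 drops 1)

3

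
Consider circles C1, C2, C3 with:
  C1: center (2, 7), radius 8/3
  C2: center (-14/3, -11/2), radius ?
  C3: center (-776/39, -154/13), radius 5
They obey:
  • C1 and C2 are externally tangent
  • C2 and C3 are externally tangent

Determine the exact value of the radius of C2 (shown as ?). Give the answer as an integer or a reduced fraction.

1. [ext C1·C2]  r_C2² + (16/3)r_C2 − 2323/12 = 0  ⇒  r_C2 = 23/2 (r>0 drops 1)
2. [ext C2·C3]  r_C2² + 10r_C2 − 989/4 = 0  ⇒  r_C2 = 23/2 (r>0 drops 1)

23/2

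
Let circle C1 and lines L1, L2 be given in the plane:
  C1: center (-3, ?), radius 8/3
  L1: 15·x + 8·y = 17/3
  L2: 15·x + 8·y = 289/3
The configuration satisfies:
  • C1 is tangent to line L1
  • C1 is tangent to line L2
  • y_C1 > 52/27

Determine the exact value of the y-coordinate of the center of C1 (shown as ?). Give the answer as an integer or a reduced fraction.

1. [C1‖L1]  y_C1² − (38/3)y_C1 + 8 = 0  ⇒  y_C1 = 2/3 or 12
2. [C1‖L2]  y_C1² − (106/3)y_C1 + 280 = 0  ⇒  y_C1 = 12 or 70/3

12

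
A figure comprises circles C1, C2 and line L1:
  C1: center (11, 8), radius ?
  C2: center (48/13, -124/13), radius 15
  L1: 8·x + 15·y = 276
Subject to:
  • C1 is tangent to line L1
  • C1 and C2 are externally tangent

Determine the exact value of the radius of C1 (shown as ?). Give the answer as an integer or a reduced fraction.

4

1. [C1‖L1]  r_C1² − 16 = 0  ⇒  r_C1 = 4 (r>0 drops 1)
2. [ext C1·C2]  r_C1² + 30r_C1 − 136 = 0  ⇒  r_C1 = 4 (r>0 drops 1)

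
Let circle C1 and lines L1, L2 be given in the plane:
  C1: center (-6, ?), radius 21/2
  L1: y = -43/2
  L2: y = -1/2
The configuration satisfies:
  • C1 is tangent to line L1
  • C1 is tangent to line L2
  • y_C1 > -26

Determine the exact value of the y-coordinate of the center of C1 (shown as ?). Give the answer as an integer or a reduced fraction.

-11

1. [C1‖L1]  y_C1² + 43y_C1 + 352 = 0  ⇒  y_C1 = -32 or -11
2. [C1‖L2]  y_C1² + 1y_C1 − 110 = 0  ⇒  y_C1 = -11 or 10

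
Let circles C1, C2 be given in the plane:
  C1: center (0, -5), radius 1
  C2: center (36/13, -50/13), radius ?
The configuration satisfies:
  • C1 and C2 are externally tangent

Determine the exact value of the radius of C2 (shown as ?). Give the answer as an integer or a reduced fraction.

1. [ext C1·C2]  r_C2² + 2r_C2 − 8 = 0  ⇒  r_C2 = 2 (r>0 drops 1)

2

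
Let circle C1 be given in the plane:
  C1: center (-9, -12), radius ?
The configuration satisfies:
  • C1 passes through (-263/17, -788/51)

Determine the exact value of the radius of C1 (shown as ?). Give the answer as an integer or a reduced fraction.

1. [C1∋P]  r_C1² − 484/9 = 0  ⇒  r_C1 = 22/3 (r>0 drops 1)

22/3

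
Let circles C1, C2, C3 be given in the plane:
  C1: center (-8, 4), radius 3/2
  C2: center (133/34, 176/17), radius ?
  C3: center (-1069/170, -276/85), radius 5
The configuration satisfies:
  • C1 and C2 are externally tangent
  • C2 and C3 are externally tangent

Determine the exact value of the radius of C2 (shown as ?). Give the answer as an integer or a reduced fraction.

12

1. [ext C1·C2]  r_C2² + 3r_C2 − 180 = 0  ⇒  r_C2 = 12 (r>0 drops 1)
2. [ext C2·C3]  r_C2² + 10r_C2 − 264 = 0  ⇒  r_C2 = 12 (r>0 drops 1)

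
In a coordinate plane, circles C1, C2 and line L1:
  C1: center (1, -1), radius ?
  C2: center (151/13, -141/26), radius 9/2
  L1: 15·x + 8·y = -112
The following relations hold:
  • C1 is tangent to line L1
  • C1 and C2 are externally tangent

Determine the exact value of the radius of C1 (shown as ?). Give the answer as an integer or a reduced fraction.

7

1. [C1‖L1]  r_C1² − 49 = 0  ⇒  r_C1 = 7 (r>0 drops 1)
2. [ext C1·C2]  r_C1² + 9r_C1 − 112 = 0  ⇒  r_C1 = 7 (r>0 drops 1)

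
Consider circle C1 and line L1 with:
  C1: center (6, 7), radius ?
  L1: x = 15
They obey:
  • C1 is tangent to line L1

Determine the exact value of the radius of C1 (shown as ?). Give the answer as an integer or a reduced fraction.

9

1. [C1‖L1]  r_C1² − 81 = 0  ⇒  r_C1 = 9 (r>0 drops 1)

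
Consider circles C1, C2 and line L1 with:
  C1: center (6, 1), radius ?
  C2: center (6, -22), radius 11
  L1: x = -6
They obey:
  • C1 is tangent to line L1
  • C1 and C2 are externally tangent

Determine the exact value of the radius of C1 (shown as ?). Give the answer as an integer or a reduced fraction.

1. [C1‖L1]  r_C1² − 144 = 0  ⇒  r_C1 = 12 (r>0 drops 1)
2. [ext C1·C2]  r_C1² + 22r_C1 − 408 = 0  ⇒  r_C1 = 12 (r>0 drops 1)

12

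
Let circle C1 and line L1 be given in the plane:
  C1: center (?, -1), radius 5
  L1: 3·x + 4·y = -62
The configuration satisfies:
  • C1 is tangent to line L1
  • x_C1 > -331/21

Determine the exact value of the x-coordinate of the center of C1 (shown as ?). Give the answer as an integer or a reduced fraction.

-11

1. [C1‖L1]  x_C1² + (116/3)x_C1 + 913/3 = 0  ⇒  x_C1 = -83/3 or -11
2. given x_C1 > -331/21: keep -11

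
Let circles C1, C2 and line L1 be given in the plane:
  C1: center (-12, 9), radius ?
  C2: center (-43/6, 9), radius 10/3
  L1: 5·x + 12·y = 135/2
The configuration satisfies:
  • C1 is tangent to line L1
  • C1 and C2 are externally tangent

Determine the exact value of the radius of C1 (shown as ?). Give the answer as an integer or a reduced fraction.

3/2

1. [C1‖L1]  r_C1² − 9/4 = 0  ⇒  r_C1 = 3/2 (r>0 drops 1)
2. [ext C1·C2]  r_C1² + (20/3)r_C1 − 49/4 = 0  ⇒  r_C1 = 3/2 (r>0 drops 1)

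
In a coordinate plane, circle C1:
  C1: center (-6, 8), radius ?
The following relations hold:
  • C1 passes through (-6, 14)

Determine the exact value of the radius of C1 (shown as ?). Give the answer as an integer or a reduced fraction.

6

1. [C1∋P]  r_C1² − 36 = 0  ⇒  r_C1 = 6 (r>0 drops 1)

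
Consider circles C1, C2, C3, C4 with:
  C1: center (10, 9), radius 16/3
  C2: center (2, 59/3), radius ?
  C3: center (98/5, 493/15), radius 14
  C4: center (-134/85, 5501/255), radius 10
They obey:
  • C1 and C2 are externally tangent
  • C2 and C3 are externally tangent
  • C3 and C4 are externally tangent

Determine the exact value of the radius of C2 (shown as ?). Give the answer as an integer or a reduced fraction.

8

1. [ext C1·C2]  r_C2² + (32/3)r_C2 − 448/3 = 0  ⇒  r_C2 = 8 (r>0 drops 1)
2. [ext C2·C3]  r_C2² + 28r_C2 − 288 = 0  ⇒  r_C2 = 8 (r>0 drops 1)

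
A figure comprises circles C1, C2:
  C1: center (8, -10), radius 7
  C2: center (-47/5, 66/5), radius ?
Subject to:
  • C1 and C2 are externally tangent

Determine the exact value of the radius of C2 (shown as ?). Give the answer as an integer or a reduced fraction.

22

1. [ext C1·C2]  r_C2² + 14r_C2 − 792 = 0  ⇒  r_C2 = 22 (r>0 drops 1)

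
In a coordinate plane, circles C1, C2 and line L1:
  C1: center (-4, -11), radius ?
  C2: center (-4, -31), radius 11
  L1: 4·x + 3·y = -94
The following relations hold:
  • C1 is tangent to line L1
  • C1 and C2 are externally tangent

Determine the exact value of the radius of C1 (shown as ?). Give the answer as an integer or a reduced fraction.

1. [C1‖L1]  r_C1² − 81 = 0  ⇒  r_C1 = 9 (r>0 drops 1)
2. [ext C1·C2]  r_C1² + 22r_C1 − 279 = 0  ⇒  r_C1 = 9 (r>0 drops 1)

9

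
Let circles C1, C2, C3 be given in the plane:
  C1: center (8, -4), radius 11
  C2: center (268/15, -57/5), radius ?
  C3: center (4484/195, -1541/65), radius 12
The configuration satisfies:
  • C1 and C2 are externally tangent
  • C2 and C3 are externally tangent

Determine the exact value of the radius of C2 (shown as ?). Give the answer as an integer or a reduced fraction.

1. [ext C1·C2]  r_C2² + 22r_C2 − 280/9 = 0  ⇒  r_C2 = 4/3 (r>0 drops 1)
2. [ext C2·C3]  r_C2² + 24r_C2 − 304/9 = 0  ⇒  r_C2 = 4/3 (r>0 drops 1)

4/3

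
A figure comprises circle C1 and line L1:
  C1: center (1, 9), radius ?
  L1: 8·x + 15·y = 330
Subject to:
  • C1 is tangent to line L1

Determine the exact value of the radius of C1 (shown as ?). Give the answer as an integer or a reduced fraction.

1. [C1‖L1]  r_C1² − 121 = 0  ⇒  r_C1 = 11 (r>0 drops 1)

11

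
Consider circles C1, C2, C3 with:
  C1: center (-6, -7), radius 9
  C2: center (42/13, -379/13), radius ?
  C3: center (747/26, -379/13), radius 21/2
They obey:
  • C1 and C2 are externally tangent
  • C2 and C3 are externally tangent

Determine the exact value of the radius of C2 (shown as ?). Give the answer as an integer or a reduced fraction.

1. [ext C1·C2]  r_C2² + 18r_C2 − 495 = 0  ⇒  r_C2 = 15 (r>0 drops 1)
2. [ext C2·C3]  r_C2² + 21r_C2 − 540 = 0  ⇒  r_C2 = 15 (r>0 drops 1)

15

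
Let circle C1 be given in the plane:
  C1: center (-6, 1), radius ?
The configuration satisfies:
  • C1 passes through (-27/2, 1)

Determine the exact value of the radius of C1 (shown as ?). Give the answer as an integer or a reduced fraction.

15/2

1. [C1∋P]  r_C1² − 225/4 = 0  ⇒  r_C1 = 15/2 (r>0 drops 1)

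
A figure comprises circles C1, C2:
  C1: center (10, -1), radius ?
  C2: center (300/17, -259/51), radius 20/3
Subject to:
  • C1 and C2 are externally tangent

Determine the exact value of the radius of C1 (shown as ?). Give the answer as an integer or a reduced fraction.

2

1. [ext C1·C2]  r_C1² + (40/3)r_C1 − 92/3 = 0  ⇒  r_C1 = 2 (r>0 drops 1)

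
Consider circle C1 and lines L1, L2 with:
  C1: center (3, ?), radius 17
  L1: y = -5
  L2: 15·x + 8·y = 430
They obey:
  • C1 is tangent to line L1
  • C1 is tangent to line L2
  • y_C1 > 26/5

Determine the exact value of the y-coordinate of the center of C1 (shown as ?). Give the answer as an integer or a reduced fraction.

1. [C1‖L1]  y_C1² + 10y_C1 − 264 = 0  ⇒  y_C1 = -22 or 12
2. [C1‖L2]  y_C1² − (385/4)y_C1 + 1011 = 0  ⇒  y_C1 = 12 or 337/4

12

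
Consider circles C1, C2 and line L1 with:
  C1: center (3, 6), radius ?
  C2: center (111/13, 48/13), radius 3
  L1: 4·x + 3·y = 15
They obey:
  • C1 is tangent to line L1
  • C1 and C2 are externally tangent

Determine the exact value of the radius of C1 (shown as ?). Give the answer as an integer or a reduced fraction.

3

1. [C1‖L1]  r_C1² − 9 = 0  ⇒  r_C1 = 3 (r>0 drops 1)
2. [ext C1·C2]  r_C1² + 6r_C1 − 27 = 0  ⇒  r_C1 = 3 (r>0 drops 1)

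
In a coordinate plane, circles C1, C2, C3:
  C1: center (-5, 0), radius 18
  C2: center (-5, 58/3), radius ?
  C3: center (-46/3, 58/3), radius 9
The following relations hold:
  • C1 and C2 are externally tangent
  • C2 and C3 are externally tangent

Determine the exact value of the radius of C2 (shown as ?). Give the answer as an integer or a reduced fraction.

1. [ext C1·C2]  r_C2² + 36r_C2 − 448/9 = 0  ⇒  r_C2 = 4/3 (r>0 drops 1)
2. [ext C2·C3]  r_C2² + 18r_C2 − 232/9 = 0  ⇒  r_C2 = 4/3 (r>0 drops 1)

4/3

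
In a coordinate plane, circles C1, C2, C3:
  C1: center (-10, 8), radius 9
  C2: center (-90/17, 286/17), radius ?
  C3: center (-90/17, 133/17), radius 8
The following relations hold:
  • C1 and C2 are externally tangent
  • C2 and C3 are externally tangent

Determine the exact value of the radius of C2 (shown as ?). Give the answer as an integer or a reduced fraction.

1. [ext C1·C2]  r_C2² + 18r_C2 − 19 = 0  ⇒  r_C2 = 1 (r>0 drops 1)
2. [ext C2·C3]  r_C2² + 16r_C2 − 17 = 0  ⇒  r_C2 = 1 (r>0 drops 1)

1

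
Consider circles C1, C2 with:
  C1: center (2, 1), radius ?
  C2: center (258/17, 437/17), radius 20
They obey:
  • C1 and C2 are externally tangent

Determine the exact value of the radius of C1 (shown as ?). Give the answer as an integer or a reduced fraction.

1. [ext C1·C2]  r_C1² + 40r_C1 − 384 = 0  ⇒  r_C1 = 8 (r>0 drops 1)

8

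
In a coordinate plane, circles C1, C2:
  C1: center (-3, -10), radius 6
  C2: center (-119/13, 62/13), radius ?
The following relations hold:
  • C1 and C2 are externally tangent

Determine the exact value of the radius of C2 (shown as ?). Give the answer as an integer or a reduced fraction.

10

1. [ext C1·C2]  r_C2² + 12r_C2 − 220 = 0  ⇒  r_C2 = 10 (r>0 drops 1)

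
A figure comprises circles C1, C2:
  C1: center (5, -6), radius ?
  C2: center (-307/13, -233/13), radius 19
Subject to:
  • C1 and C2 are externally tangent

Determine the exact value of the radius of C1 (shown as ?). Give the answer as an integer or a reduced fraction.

12

1. [ext C1·C2]  r_C1² + 38r_C1 − 600 = 0  ⇒  r_C1 = 12 (r>0 drops 1)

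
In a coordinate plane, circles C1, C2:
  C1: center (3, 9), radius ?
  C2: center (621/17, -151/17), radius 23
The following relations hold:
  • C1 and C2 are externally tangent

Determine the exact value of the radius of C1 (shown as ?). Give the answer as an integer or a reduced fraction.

15

1. [ext C1·C2]  r_C1² + 46r_C1 − 915 = 0  ⇒  r_C1 = 15 (r>0 drops 1)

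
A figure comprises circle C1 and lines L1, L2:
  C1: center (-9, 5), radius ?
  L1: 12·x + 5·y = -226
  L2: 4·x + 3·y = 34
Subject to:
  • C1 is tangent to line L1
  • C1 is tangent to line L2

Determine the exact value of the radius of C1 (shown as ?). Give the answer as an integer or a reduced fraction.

11

1. [C1‖L1]  r_C1² − 121 = 0  ⇒  r_C1 = 11 (r>0 drops 1)
2. [C1‖L2]  r_C1² − 121 = 0  ⇒  r_C1 = 11 (r>0 drops 1)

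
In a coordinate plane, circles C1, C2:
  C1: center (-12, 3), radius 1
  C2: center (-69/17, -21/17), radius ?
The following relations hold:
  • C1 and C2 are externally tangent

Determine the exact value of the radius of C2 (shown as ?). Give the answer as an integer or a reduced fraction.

1. [ext C1·C2]  r_C2² + 2r_C2 − 80 = 0  ⇒  r_C2 = 8 (r>0 drops 1)

8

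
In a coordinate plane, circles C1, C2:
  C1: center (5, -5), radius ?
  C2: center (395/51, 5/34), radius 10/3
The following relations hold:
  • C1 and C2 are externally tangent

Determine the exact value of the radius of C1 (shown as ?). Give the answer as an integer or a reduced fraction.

5/2

1. [ext C1·C2]  r_C1² + (20/3)r_C1 − 275/12 = 0  ⇒  r_C1 = 5/2 (r>0 drops 1)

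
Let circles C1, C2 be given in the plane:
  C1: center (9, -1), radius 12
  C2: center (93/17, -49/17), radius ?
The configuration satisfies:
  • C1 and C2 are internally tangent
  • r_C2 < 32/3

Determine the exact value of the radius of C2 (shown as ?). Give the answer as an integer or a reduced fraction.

8

1. [int C1,C2]  r_C2² − 24r_C2 + 128 = 0  ⇒  r_C2 = 8 or 16
2. given r_C2 < 32/3: keep 8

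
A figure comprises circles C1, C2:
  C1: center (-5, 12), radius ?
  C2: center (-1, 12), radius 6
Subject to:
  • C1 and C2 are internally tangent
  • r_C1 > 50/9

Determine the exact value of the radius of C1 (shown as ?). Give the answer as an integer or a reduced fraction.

10

1. [int C1,C2]  r_C1² − 12r_C1 + 20 = 0  ⇒  r_C1 = 2 or 10
2. given r_C1 > 50/9: keep 10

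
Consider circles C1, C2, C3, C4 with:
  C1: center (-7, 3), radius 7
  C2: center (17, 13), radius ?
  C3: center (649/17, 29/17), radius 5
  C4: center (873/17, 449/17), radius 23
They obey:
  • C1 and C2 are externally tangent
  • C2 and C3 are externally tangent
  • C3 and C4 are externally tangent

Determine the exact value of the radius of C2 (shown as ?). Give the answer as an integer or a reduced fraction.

1. [ext C1·C2]  r_C2² + 14r_C2 − 627 = 0  ⇒  r_C2 = 19 (r>0 drops 1)
2. [ext C2·C3]  r_C2² + 10r_C2 − 551 = 0  ⇒  r_C2 = 19 (r>0 drops 1)

19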